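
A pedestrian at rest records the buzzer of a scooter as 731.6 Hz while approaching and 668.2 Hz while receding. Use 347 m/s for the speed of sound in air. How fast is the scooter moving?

15.7 m/s

f₁/f₂ = (v + v_s)/(v − v_s), so v_s = v · (f₁ − f₂)/(f₁ + f₂).
v_s = 347 × (731.6 − 668.2)/(731.6 + 668.2) = 347 × 63.4/1399.8 ≈ 15.7 m/s.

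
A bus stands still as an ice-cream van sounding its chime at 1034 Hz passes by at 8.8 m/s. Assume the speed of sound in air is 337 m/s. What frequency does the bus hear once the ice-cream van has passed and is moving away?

Receding: f₂ = f · v/(v + v_s) = 1034 × 337/345.8 ≈ 1008 Hz.

1008 Hz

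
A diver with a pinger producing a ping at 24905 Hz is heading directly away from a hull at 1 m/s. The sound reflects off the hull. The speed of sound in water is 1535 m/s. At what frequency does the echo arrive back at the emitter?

24873 Hz

The hull receives the sound from a moving source: f₁ = f₀ · v/(v + v_e) = 24905 × 1535/1536 ≈ 24889 Hz.
On the return leg the diver with a pinger is a moving observer: f₂ = f₁ · (v − v_e)/v = 24889 × 1534/1535 ≈ 24873 Hz.
Equivalently f₂ = f₀ · (v − v_e)/(v + v_e).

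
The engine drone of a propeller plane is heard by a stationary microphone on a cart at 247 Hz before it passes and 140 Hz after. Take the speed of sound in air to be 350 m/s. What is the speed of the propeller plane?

97 m/s

f₁/f₂ = (v + v_s)/(v − v_s), so v_s = v · (f₁ − f₂)/(f₁ + f₂).
v_s = 350 × (247 − 140)/(247 + 140) = 350 × 107/387 ≈ 97 m/s.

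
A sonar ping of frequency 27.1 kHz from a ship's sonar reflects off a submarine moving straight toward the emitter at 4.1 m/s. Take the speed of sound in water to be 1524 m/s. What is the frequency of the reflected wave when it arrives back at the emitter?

The submarine first receives the wave as a moving observer: f₁ = f₀ · (v + u)/v = 27.1 × (1524 + 4.1)/1524 ≈ 27.2 kHz.
On reflection it acts as a source moving toward the stationary detector: f₂ = f₁ · v/(v − u) = 27.2 × 1524/1519.9 ≈ 27.2 kHz.
Equivalently f₂ = f₀ · (v + u)/(v − u).

27.2 kHz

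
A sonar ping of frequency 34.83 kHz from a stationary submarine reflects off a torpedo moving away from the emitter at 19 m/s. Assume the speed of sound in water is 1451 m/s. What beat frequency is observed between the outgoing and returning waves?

The torpedo first receives the wave as a moving observer: f₁ = f₀ · (v − u)/v = 34.83 × (1451 − 19)/1451 ≈ 34.374 kHz.
The reflection then acts as a moving source: f₂ = f₁ · v/(v + u) ≈ 33.930 kHz.
Beat frequency (with f₀ = 34830 Hz): |f₂ − f₀| = 2u·f₀/(v + u) = 2 × 19 × 34830/1470 ≈ 900 Hz.

900 Hz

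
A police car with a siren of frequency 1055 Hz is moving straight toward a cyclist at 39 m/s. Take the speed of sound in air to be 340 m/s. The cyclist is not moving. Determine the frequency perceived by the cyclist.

Only the source moves, toward the listener, so f' = f · v/(v − v_s).
f' = 1055 × 340/(340 − 39) = 1055 × 340/301 ≈ 1192 Hz.

1192 Hz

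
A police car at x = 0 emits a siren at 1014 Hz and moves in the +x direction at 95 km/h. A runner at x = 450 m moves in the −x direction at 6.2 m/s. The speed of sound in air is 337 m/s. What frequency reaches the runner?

1120 Hz

95 km/h = 26.39 m/s.
The observer lies on the +x side, so the source is heading toward the observer and the observer is heading toward the source.
General Doppler shift: f' = f · (v + v_o)/(v − v_s).
f' = 1014 × (337 + 6.2)/(337 − 26.39) = 1014 × 343.2/310.61 ≈ 1120 Hz.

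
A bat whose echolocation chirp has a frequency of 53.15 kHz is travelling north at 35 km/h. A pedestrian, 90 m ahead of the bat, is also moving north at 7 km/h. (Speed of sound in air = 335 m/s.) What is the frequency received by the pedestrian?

54.4 kHz

35 km/h = 9.722 m/s; 7 km/h = 1.944 m/s.
The pedestrian is ahead, so the bat is moving toward it while the pedestrian is moving away from the bat.
General Doppler shift: f' = f · (v − v_o)/(v − v_s).
f' = 53.15 × (335 − 1.944)/(335 − 9.722) = 53.15 × 333.06/325.28 ≈ 54.4 kHz.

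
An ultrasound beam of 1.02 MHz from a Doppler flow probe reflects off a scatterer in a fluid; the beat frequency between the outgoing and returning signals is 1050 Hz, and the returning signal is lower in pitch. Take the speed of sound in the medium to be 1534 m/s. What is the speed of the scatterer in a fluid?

0.79 m/s

Double Doppler shift off a moving reflector: f₂ = f₀ · (v + u)/(v − u) (u > 0 toward emitter).
Returning signal is lower, so f₂ = f₀ − Δf = 1020000 − 1050 = 1018950 Hz.
Rearranging, u = v · (f₂ − f₀)/(f₂ + f₀) = 1534 × -1050/2038950 ≈ -0.79 m/s.
So the scatterer in a fluid is moving at 0.79 m/s away from the emitter.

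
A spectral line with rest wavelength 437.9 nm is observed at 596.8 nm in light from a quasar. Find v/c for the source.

0.300c

λ'/λ₀ = 1.3629 > 1 (redshift), so the source is receding.
λ'/λ₀ = √((1 + β)/(1 − β)) for a receding source ⇒ β = (r² − 1)/(r² + 1) with r = λ'/λ₀.
β = (1.8574 − 1)/(1.8574 + 1) ≈ 0.300.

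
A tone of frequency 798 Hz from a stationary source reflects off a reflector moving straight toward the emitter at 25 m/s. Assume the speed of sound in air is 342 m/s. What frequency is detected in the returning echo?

At the reflector (a moving observer), f₁ = f₀ · (v + u)/v = 798 × 367/342 ≈ 856 Hz.
On reflection it acts as a source moving toward the stationary detector: f₂ = f₁ · v/(v − u) = 856 × 342/317 ≈ 924 Hz.
Equivalently f₂ = f₀ · (v + u)/(v − u).

924 Hz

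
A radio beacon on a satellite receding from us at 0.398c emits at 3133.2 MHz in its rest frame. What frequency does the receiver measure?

2056.0 MHz

Relativistic Doppler for frequency: f' = f₀ · √((1 − β)/(1 + β)).
f' = 3133.2 × √(0.6020/1.3980) = 3133.2 × 0.65621 ≈ 2056.0 MHz.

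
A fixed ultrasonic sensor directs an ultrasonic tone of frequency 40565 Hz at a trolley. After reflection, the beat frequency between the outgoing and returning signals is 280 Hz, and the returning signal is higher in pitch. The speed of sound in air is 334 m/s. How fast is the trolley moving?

Double Doppler shift off a moving reflector: f₂ = f₀ · (v + u)/(v − u) (u > 0 toward emitter).
Returning signal is higher, so f₂ = f₀ + Δf = 40565 + 280 = 40845 Hz.
Rearranging, u = v · (f₂ − f₀)/(f₂ + f₀) = 334 × 280/81410 ≈ 1.15 m/s.
So the trolley is moving at 1.15 m/s toward the emitter.

1.15 m/s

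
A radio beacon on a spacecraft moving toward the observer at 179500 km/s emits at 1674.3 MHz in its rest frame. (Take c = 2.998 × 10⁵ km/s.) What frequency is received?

β = v/c = 179500/299800 = 0.5987.
Relativistic Doppler for frequency: f' = f₀ · √((1 + β)/(1 − β)).
f' = 1674.3 × √(1.5987/0.4013) = 1674.3 × 1.99605 ≈ 3342.0 MHz.

3342.0 MHz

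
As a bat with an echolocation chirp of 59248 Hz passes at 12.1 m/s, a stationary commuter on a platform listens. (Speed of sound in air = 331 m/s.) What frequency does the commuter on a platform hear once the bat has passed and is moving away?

Receding: f₂ = f · v/(v + v_s) = 59248 × 331/343.1 ≈ 57159 Hz.

57159 Hz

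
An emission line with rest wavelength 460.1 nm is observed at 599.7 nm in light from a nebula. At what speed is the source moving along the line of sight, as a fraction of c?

λ'/λ₀ = 1.3034 > 1 (redshift), so the source is receding.
λ'/λ₀ = √((1 + β)/(1 − β)) for a receding source ⇒ β = (r² − 1)/(r² + 1) with r = λ'/λ₀.
β = (1.6989 − 1)/(1.6989 + 1) ≈ 0.259.

0.259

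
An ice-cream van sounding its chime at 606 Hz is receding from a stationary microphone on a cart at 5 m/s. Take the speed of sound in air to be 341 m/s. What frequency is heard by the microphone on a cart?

597 Hz

Only the source moves, away from the listener, so f' = f · v/(v + v_s).
f' = 606 × 341/(341 + 5) = 606 × 341/346 ≈ 597 Hz.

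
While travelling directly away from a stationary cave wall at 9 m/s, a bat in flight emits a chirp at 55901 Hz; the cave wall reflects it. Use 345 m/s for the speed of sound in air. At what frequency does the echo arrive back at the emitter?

The cave wall receives the sound from a moving source: f₁ = f₀ · v/(v + v_e) = 55901 × 345/354 ≈ 54480 Hz.
On the return leg the bat in flight is a moving observer: f₂ = f₁ · (v − v_e)/v = 54480 × 336/345 ≈ 53059 Hz.
Equivalently f₂ = f₀ · (v − v_e)/(v + v_e).

53059 Hz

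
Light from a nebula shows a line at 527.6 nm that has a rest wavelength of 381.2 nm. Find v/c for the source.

0.314c

λ'/λ₀ = 1.3841 > 1 (redshift), so the source is receding.
λ'/λ₀ = √((1 + β)/(1 − β)) for a receding source ⇒ β = (r² − 1)/(r² + 1) with r = λ'/λ₀.
β = (1.9156 − 1)/(1.9156 + 1) ≈ 0.314.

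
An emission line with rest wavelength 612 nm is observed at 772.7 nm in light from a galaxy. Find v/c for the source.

λ'/λ₀ = 1.2626 > 1 (redshift), so the source is receding.
λ'/λ₀ = √((1 + β)/(1 − β)) for a receding source ⇒ β = (r² − 1)/(r² + 1) with r = λ'/λ₀.
β = (1.5941 − 1)/(1.5941 + 1) ≈ 0.229.

0.229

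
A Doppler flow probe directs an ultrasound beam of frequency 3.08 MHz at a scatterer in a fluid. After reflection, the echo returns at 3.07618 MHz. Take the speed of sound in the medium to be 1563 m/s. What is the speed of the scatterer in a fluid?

Double Doppler shift off a moving reflector: f₂ = f₀ · (v + u)/(v − u) (u > 0 toward emitter).
Rearranging, u = v · (f₂ − f₀)/(f₂ + f₀) = 1563 × -0.00382/6.15618 ≈ -0.97 m/s.
So the scatterer in a fluid is moving at 0.97 m/s away from the emitter.

0.97 m/s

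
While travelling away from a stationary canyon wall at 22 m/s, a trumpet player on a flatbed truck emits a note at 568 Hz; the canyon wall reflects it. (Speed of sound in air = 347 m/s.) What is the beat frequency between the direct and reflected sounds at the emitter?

68 Hz

The canyon wall receives the sound from a moving source: f₁ = f₀ · v/(v + v_e) = 568 × 347/369 ≈ 534.1 Hz.
On the return leg the trumpet player on a flatbed truck is a moving observer: f₂ = f₁ · (v − v_e)/v = 534.1 × 325/347 ≈ 500.3 Hz.
Beat against the emitted tone: |f₂ − f₀| = 2v_e·f₀/(v + v_e) = 2 × 22 × 568/369 ≈ 68 Hz.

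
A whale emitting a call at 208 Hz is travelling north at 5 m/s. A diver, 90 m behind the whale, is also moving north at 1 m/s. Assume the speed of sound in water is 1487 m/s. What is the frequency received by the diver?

207 Hz

The diver is behind, so the whale is moving away from it while the diver is moving toward the whale.
General Doppler shift: f' = f · (v + v_o)/(v + v_s).
f' = 208 × (1487 + 1)/(1487 + 5) = 208 × 1488/1492 ≈ 207 Hz.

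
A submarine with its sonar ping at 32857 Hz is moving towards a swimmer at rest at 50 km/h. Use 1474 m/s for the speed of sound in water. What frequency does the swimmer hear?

33170 Hz

50 km/h = 13.89 m/s.
With the source moving toward a stationary observer, f' = f · v/(v − v_s).
f' = 32857 × 1474/(1474 − 13.89) = 32857 × 1474/1460 ≈ 33170 Hz.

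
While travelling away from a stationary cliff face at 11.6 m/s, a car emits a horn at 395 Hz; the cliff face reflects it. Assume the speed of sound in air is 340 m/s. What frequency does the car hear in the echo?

369 Hz

The cliff face receives the sound from a moving source: f₁ = f₀ · v/(v + v_e) = 395 × 340/351.6 ≈ 382 Hz.
On the return leg the car is a moving observer: f₂ = f₁ · (v − v_e)/v = 382 × 328.4/340 ≈ 369 Hz.
Equivalently f₂ = f₀ · (v − v_e)/(v + v_e).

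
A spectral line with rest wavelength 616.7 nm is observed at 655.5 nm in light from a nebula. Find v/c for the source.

0.061c

λ'/λ₀ = 1.0629 > 1 (redshift), so the source is receding.
λ'/λ₀ = √((1 + β)/(1 − β)) for a receding source ⇒ β = (r² − 1)/(r² + 1) with r = λ'/λ₀.
β = (1.1298 − 1)/(1.1298 + 1) ≈ 0.061.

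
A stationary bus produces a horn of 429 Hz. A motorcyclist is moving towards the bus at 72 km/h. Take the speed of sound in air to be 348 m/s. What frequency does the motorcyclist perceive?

72 km/h = 20 m/s.
Only the observer moves, toward the source, so f' = f · (v + v_o)/v.
f' = 429 × (348 + 20)/348 = 429 × 368/348 ≈ 454 Hz.

454 Hz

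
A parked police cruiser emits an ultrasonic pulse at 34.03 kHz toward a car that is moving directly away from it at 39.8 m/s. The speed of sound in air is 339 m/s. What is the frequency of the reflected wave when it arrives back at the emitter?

At the car (a moving observer), f₁ = f₀ · (v − u)/v = 34.03 × 299.2/339 ≈ 30.0 kHz.
On reflection it acts as a source moving away from the stationary detector: f₂ = f₁ · v/(v + u) = 30.0 × 339/378.8 ≈ 26.9 kHz.
Equivalently f₂ = f₀ · (v − u)/(v + u).

26.9 kHz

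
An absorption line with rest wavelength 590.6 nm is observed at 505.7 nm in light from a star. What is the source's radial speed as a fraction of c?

0.154c

λ'/λ₀ = 0.8562 < 1 (blueshift), so the source is approaching.
λ'/λ₀ = √((1 − β)/(1 + β)) for an approaching source ⇒ β = (1 − r²)/(1 + r²) with r = λ'/λ₀.
β = (1 − 0.7332)/(1 + 0.7332) ≈ 0.154.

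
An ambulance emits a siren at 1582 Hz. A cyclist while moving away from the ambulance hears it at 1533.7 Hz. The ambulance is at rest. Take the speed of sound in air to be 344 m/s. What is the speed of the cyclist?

10.5 m/s

f' = f · (v − v_o)/v ⇒ v_o = v · |f'/f − 1|.
v_o = 344 × |1533.7/1582 − 1| = 344 × 0.03053 ≈ 10.5 m/s.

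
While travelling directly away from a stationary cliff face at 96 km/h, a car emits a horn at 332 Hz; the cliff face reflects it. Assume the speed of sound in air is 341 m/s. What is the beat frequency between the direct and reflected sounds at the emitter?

96 km/h = 26.67 m/s.
The cliff face receives the sound from a moving source: f₁ = f₀ · v/(v + v_e) = 332 × 341/367.67 ≈ 307.9 Hz.
On the return leg the car is a moving observer: f₂ = f₁ · (v − v_e)/v = 307.9 × 314.33/341 ≈ 283.8 Hz.
Beat against the emitted tone: |f₂ − f₀| = 2v_e·f₀/(v + v_e) = 2 × 26.67 × 332/367.67 ≈ 48.2 Hz.

48.2 Hz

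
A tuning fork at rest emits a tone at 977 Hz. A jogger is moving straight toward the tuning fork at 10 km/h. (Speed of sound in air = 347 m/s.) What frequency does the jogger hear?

985 Hz

10 km/h = 2.778 m/s.
Moving observer, stationary source: f' = f · (v + v_o)/v.
f' = 977 × (347 + 2.778)/347 = 977 × 349.78/347 ≈ 985 Hz.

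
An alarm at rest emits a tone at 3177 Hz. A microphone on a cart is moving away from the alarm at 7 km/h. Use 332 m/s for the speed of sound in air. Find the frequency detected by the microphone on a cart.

3158 Hz

7 km/h = 1.944 m/s.
Only the observer moves, away from the source, so f' = f · (v − v_o)/v.
f' = 3177 × (332 − 1.944)/332 = 3177 × 330.06/332 ≈ 3158 Hz.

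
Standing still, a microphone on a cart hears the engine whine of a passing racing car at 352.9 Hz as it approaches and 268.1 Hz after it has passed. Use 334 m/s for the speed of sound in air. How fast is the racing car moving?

46 m/s

f₁/f₂ = (v + v_s)/(v − v_s), so v_s = v · (f₁ − f₂)/(f₁ + f₂).
v_s = 334 × (352.9 − 268.1)/(352.9 + 268.1) = 334 × 84.8/621.0 ≈ 46 m/s.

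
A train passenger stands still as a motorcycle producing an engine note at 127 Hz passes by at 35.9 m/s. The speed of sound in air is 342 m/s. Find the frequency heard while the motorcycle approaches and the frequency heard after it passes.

Approaching: f₁ = f · v/(v − v_s) = 127 × 342/306.1 ≈ 142 Hz.
Receding: f₂ = f · v/(v + v_s) = 127 × 342/377.9 ≈ 115 Hz.

142 Hz approaching; 115 Hz receding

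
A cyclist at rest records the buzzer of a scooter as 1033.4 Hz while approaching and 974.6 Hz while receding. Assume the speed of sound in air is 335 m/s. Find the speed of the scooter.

f₁/f₂ = (v + v_s)/(v − v_s), so v_s = v · (f₁ − f₂)/(f₁ + f₂).
v_s = 335 × (1033.4 − 974.6)/(1033.4 + 974.6) = 335 × 58.8/2008.0 ≈ 9.8 m/s.

9.8 m/s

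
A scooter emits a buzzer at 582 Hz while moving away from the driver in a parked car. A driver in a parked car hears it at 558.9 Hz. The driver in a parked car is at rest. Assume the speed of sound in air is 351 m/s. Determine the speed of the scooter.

f' = f · v/(v + v_s) ⇒ v_s = v · |1 − f/f'|.
v_s = 351 × |1 − 582/558.9| = 351 × 0.04133 ≈ 14.5 m/s.

14.5 m/s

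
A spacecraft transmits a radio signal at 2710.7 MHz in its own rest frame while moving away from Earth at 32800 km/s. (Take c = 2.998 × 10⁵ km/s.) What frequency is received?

β = v/c = 32800/299800 = 0.1094.
Relativistic Doppler for frequency: f' = f₀ · √((1 − β)/(1 + β)).
f' = 2710.7 × √(0.8906/1.1094) = 2710.7 × 0.89597 ≈ 2428.7 MHz.

2428.7 MHz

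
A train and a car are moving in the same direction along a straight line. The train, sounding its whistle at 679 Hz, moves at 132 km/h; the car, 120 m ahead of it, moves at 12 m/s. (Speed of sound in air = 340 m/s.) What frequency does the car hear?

734 Hz

132 km/h = 36.67 m/s.
The car is ahead, so the train is moving toward it while the car is moving away from the train.
General Doppler shift: f' = f · (v − v_o)/(v − v_s).
f' = 679 × (340 − 12)/(340 − 36.67) = 679 × 328/303.33 ≈ 734 Hz.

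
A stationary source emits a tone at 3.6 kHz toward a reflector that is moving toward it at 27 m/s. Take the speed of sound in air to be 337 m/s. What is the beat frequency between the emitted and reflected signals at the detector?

The reflector first receives the wave as a moving observer: f₁ = f₀ · (v + u)/v = 3.6 × (337 + 27)/337 ≈ 3.888 kHz.
On reflection it acts as a source moving toward the stationary detector: f₂ = f₁ · v/(v − u) = 3.888 × 337/310 ≈ 4.227 kHz.
Beat frequency (with f₀ = 3600 Hz): |f₂ − f₀| = 2u·f₀/(v − u) = 2 × 27 × 3600/310 ≈ 627 Hz.

627 Hz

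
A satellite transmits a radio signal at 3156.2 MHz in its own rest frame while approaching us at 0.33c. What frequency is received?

Relativistic Doppler for frequency: f' = f₀ · √((1 + β)/(1 − β)).
f' = 3156.2 × √(1.3300/0.6700) = 3156.2 × 1.40893 ≈ 4446.9 MHz.

4446.9 MHz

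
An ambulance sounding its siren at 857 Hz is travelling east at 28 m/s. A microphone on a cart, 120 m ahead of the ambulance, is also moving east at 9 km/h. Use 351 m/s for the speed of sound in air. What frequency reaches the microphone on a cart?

9 km/h = 2.5 m/s.
The microphone on a cart is ahead, so the ambulance is moving toward it while the microphone on a cart is moving away from the ambulance.
With source approaching and observer receding, f' = f · (v − v_o)/(v − v_s).
f' = 857 × (351 − 2.5)/(351 − 28) = 857 × 348.5/323 ≈ 925 Hz.

925 Hz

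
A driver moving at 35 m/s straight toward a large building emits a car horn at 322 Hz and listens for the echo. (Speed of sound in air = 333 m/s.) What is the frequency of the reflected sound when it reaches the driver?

398 Hz

The large building receives the sound from a moving source: f₁ = f₀ · v/(v − v_e) = 322 × 333/298 ≈ 360 Hz.
On the return leg the driver is a moving observer: f₂ = f₁ · (v + v_e)/v = 360 × 368/333 ≈ 398 Hz.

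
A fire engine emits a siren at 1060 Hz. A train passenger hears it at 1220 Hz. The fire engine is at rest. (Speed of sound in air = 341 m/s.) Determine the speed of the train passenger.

f' > f, so the train passenger is approaching.
f' = f · (v + v_o)/v ⇒ v_o = v · |f'/f − 1|.
v_o = 341 × |1220/1060 − 1| = 341 × 0.1509 ≈ 51 m/s.

51 m/s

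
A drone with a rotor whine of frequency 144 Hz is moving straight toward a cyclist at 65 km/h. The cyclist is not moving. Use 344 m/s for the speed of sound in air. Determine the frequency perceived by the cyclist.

152 Hz

65 km/h = 18.06 m/s.
Only the source moves, toward the listener, so f' = f · v/(v − v_s).
f' = 144 × 344/(344 − 18.06) = 144 × 344/325.9 ≈ 152 Hz.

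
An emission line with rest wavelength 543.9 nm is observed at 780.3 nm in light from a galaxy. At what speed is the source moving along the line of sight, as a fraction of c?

0.346

λ'/λ₀ = 1.4346 > 1 (redshift), so the source is receding.
λ'/λ₀ = √((1 + β)/(1 − β)) for a receding source ⇒ β = (r² − 1)/(r² + 1) with r = λ'/λ₀.
β = (2.0582 − 1)/(2.0582 + 1) ≈ 0.346.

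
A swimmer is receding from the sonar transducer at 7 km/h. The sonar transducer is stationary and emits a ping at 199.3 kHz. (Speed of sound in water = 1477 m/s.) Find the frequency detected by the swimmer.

7 km/h = 1.944 m/s.
Only the observer moves, away from the source, so f' = f · (v − v_o)/v.
f' = 199.3 × (1477 − 1.944)/1477 = 199.3 × 1475.1/1477 ≈ 199.0 kHz.

199.0 kHz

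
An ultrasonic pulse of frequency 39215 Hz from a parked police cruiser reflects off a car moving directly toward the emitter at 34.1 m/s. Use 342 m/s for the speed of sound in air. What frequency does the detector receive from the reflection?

The car first receives the wave as a moving observer: f₁ = f₀ · (v + u)/v = 39215 × (342 + 34.1)/342 ≈ 43125 Hz.
The reflection then acts as a moving source: f₂ = f₁ · v/(v − u) ≈ 47901 Hz.
Equivalently f₂ = f₀ · (v + u)/(v − u).

47901 Hz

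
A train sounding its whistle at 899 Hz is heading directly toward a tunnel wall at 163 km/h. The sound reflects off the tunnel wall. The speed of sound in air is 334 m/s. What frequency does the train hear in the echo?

163 km/h = 45.28 m/s.
The tunnel wall receives the sound from a moving source: f₁ = f₀ · v/(v − v_e) = 899 × 334/288.72 ≈ 1040 Hz.
On the return leg the train is a moving observer: f₂ = f₁ · (v + v_e)/v = 1040 × 379.28/334 ≈ 1181 Hz.

1181 Hz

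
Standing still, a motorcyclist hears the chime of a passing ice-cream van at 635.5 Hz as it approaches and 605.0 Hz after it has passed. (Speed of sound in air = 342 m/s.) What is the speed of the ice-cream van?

8.4 m/s

f₁/f₂ = (v + v_s)/(v − v_s), so v_s = v · (f₁ − f₂)/(f₁ + f₂).
v_s = 342 × (635.5 − 605.0)/(635.5 + 605.0) = 342 × 30.5/1240.5 ≈ 8.4 m/s.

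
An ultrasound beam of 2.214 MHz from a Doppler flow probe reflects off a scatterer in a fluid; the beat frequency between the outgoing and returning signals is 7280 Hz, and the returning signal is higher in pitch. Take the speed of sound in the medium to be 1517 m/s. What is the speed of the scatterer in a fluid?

2.49 m/s

Double Doppler shift off a moving reflector: f₂ = f₀ · (v + u)/(v − u) (u > 0 toward emitter).
Returning signal is higher, so f₂ = f₀ + Δf = 2214000 + 7280 = 2221280 Hz.
Rearranging, u = v · (f₂ − f₀)/(f₂ + f₀) = 1517 × 7280/4435280 ≈ 2.49 m/s.
So the scatterer in a fluid is moving at 2.49 m/s toward the emitter.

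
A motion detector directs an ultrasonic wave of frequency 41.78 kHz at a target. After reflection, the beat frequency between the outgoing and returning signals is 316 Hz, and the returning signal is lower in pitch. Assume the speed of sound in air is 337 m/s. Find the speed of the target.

Double Doppler shift off a moving reflector: f₂ = f₀ · (v + u)/(v − u) (u > 0 toward emitter).
Returning signal is lower, so f₂ = f₀ − Δf = 41780 − 316 = 41464 Hz.
Rearranging, u = v · (f₂ − f₀)/(f₂ + f₀) = 337 × -316/83244 ≈ -1.28 m/s.
So the target is moving at 1.28 m/s away from the emitter.

1.28 m/s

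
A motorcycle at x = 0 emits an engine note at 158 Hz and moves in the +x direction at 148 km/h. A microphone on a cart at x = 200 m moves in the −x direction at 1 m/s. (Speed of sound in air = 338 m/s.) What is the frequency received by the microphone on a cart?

180 Hz

148 km/h = 41.11 m/s.
The observer lies on the +x side, so the source is heading toward the observer and the observer is heading toward the source.
Both move, so f' = f · (v + v_o)/(v − v_s).
f' = 158 × (338 + 1)/(338 − 41.11) = 158 × 339/296.89 ≈ 180 Hz.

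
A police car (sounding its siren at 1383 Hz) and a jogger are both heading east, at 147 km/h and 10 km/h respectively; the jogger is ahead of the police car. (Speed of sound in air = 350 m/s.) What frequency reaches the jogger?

147 km/h = 40.83 m/s; 10 km/h = 2.778 m/s.
The jogger is ahead, so the police car is moving toward it while the jogger is moving away from the police car.
Both move, so f' = f · (v − v_o)/(v − v_s).
f' = 1383 × (350 − 2.778)/(350 − 40.83) = 1383 × 347.22/309.17 ≈ 1553 Hz.

1553 Hz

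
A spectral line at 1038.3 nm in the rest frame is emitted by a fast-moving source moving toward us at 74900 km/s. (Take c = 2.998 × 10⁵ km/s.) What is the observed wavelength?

804.4 nm

β = v/c = 74900/299800 = 0.2498.
Relativistic Doppler for wavelength: λ' = λ₀ · √((1 − β)/(1 + β)).
λ' = 1038.3 × √(0.7502/1.2498) = 1038.3 × 0.77473 ≈ 804.4 nm.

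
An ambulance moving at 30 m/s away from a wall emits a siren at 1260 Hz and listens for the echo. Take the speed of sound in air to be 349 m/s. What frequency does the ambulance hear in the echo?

The wall receives the sound from a moving source: f₁ = f₀ · v/(v + v_e) = 1260 × 349/379 ≈ 1160 Hz.
On the return leg the ambulance is a moving observer: f₂ = f₁ · (v − v_e)/v = 1160 × 319/349 ≈ 1061 Hz.
Equivalently f₂ = f₀ · (v − v_e)/(v + v_e).

1061 Hz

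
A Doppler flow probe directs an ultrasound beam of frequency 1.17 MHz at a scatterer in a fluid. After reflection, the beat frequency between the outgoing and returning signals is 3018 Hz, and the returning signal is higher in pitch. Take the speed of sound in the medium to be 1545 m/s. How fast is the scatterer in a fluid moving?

1.99 m/s

Double Doppler shift off a moving reflector: f₂ = f₀ · (v + u)/(v − u) (u > 0 toward emitter).
Returning signal is higher, so f₂ = f₀ + Δf = 1170000 + 3018 = 1173018 Hz.
Rearranging, u = v · (f₂ − f₀)/(f₂ + f₀) = 1545 × 3018/2343018 ≈ 1.99 m/s.
So the scatterer in a fluid is moving at 1.99 m/s toward the emitter.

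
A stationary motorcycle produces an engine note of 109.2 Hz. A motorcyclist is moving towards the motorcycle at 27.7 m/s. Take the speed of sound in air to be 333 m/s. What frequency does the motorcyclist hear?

Moving observer, stationary source: f' = f · (v + v_o)/v.
f' = 109.2 × (333 + 27.7)/333 = 109.2 × 360.7/333 ≈ 118 Hz.

118 Hz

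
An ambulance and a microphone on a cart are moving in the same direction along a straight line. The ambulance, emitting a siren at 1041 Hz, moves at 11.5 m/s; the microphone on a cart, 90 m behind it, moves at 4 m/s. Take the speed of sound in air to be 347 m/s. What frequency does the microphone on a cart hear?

The microphone on a cart is behind, so the ambulance is moving away from it while the microphone on a cart is moving toward the ambulance.
With source receding and observer approaching, f' = f · (v + v_o)/(v + v_s).
f' = 1041 × (347 + 4)/(347 + 11.5) = 1041 × 351/358.5 ≈ 1019 Hz.

1019 Hz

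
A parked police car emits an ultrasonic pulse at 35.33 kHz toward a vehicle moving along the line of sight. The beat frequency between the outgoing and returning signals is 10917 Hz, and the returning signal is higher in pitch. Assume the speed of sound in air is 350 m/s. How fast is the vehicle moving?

47 m/s

Double Doppler shift off a moving reflector: f₂ = f₀ · (v + u)/(v − u) (u > 0 toward emitter).
Returning signal is higher, so f₂ = f₀ + Δf = 35330 + 10917 = 46247 Hz.
Rearranging, u = v · (f₂ − f₀)/(f₂ + f₀) = 350 × 10917/81577 ≈ 47 m/s.
So the vehicle is moving at 47 m/s toward the emitter.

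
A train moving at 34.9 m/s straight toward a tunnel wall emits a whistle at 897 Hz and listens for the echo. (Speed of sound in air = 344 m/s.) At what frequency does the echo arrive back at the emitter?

1100 Hz

The tunnel wall receives the sound from a moving source: f₁ = f₀ · v/(v − v_e) = 897 × 344/309.1 ≈ 998 Hz.
On the return leg the train is a moving observer: f₂ = f₁ · (v + v_e)/v = 998 × 378.9/344 ≈ 1100 Hz.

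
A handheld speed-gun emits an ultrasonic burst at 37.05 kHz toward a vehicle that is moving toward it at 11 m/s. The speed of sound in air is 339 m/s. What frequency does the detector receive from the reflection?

The vehicle first receives the wave as a moving observer: f₁ = f₀ · (v + u)/v = 37.05 × (339 + 11)/339 ≈ 38.3 kHz.
The reflection then acts as a moving source: f₂ = f₁ · v/(v − u) ≈ 39.5 kHz.

39.5 kHz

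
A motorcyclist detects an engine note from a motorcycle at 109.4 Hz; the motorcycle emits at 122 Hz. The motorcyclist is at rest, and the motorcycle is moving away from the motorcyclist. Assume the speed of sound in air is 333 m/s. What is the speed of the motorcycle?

f' = f · v/(v + v_s) ⇒ v_s = v · |1 − f/f'|.
v_s = 333 × |1 − 122/109.4| = 333 × 0.1152 ≈ 38 m/s.

38 m/s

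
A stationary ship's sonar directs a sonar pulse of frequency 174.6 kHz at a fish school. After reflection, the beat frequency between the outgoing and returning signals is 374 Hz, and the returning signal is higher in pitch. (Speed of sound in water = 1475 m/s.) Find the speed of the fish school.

Double Doppler shift off a moving reflector: f₂ = f₀ · (v + u)/(v − u) (u > 0 toward emitter).
Returning signal is higher, so f₂ = f₀ + Δf = 174600 + 374 = 174974 Hz.
Rearranging, u = v · (f₂ − f₀)/(f₂ + f₀) = 1475 × 374/349574 ≈ 1.58 m/s.
So the fish school is moving at 1.58 m/s toward the emitter.

1.58 m/s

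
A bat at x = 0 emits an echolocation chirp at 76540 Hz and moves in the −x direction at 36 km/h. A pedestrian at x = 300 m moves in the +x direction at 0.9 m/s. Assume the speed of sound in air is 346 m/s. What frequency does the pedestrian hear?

74196 Hz

36 km/h = 10 m/s.
The observer lies on the +x side, so the source is heading away from the observer and the observer is heading away from the source.
With source receding and observer receding, f' = f · (v − v_o)/(v + v_s).
f' = 76540 × (346 − 0.9)/(346 + 10) = 76540 × 345.1/356 ≈ 74196 Hz.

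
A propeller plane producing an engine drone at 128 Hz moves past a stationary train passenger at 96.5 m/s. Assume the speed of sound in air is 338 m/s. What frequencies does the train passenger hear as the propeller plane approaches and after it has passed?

Approaching: f₁ = f · v/(v − v_s) = 128 × 338/241.5 ≈ 179 Hz.
Receding: f₂ = f · v/(v + v_s) = 128 × 338/434.5 ≈ 100 Hz.

179 Hz approaching; 100 Hz receding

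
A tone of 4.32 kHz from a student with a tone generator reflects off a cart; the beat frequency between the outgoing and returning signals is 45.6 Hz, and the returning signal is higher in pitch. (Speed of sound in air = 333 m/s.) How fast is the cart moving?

Double Doppler shift off a moving reflector: f₂ = f₀ · (v + u)/(v − u) (u > 0 toward emitter).
Returning signal is higher, so f₂ = f₀ + Δf = 4320 + 45.6 = 4365.6 Hz.
Rearranging, u = v · (f₂ − f₀)/(f₂ + f₀) = 333 × 45.6/8685.6 ≈ 1.75 m/s.
So the cart is moving at 1.75 m/s toward the emitter.

1.75 m/s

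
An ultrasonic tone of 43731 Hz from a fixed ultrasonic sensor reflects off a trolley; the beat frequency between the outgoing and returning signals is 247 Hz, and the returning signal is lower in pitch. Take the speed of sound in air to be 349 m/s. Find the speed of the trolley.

Double Doppler shift off a moving reflector: f₂ = f₀ · (v + u)/(v − u) (u > 0 toward emitter).
Returning signal is lower, so f₂ = f₀ − Δf = 43731 − 247 = 43484 Hz.
Rearranging, u = v · (f₂ − f₀)/(f₂ + f₀) = 349 × -247/87215 ≈ -0.99 m/s.
So the trolley is moving at 0.99 m/s away from the emitter.

0.99 m/s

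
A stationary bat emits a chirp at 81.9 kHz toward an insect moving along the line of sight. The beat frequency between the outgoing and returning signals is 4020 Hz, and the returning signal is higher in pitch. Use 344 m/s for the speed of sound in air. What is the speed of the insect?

Double Doppler shift off a moving reflector: f₂ = f₀ · (v + u)/(v − u) (u > 0 toward emitter).
Returning signal is higher, so f₂ = f₀ + Δf = 81900 + 4020 = 85920 Hz.
Rearranging, u = v · (f₂ − f₀)/(f₂ + f₀) = 344 × 4020/167820 ≈ 8.2 m/s.
So the insect is moving at 8.2 m/s toward the emitter.

8.2 m/s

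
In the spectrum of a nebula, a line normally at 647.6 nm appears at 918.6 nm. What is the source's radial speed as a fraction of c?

λ'/λ₀ = 1.4185 > 1 (redshift), so the source is receding.
λ'/λ₀ = √((1 + β)/(1 − β)) for a receding source ⇒ β = (r² − 1)/(r² + 1) with r = λ'/λ₀.
β = (2.0121 − 1)/(2.0121 + 1) ≈ 0.336.

0.336c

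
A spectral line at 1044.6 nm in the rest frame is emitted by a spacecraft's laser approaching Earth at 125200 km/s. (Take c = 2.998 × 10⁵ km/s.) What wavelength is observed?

669.5 nm

β = v/c = 125200/299800 = 0.4176.
Relativistic Doppler for wavelength: λ' = λ₀ · √((1 − β)/(1 + β)).
λ' = 1044.6 × √(0.5824/1.4176) = 1044.6 × 0.64096 ≈ 669.5 nm.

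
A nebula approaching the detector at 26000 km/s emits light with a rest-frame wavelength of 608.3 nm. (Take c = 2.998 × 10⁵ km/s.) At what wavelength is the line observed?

β = v/c = 26000/299800 = 0.0867.
Relativistic Doppler for wavelength: λ' = λ₀ · √((1 − β)/(1 + β)).
λ' = 608.3 × √(0.9133/1.0867) = 608.3 × 0.91673 ≈ 557.6 nm.

557.6 nm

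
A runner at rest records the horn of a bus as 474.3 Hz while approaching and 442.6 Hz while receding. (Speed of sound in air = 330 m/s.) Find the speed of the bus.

11.4 m/s

f₁/f₂ = (v + v_s)/(v − v_s), so v_s = v · (f₁ − f₂)/(f₁ + f₂).
v_s = 330 × (474.3 − 442.6)/(474.3 + 442.6) = 330 × 31.7/916.9 ≈ 11.4 m/s.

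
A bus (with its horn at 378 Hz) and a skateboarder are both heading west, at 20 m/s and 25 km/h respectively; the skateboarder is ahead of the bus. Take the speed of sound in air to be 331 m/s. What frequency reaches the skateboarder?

394 Hz

25 km/h = 6.944 m/s.
The skateboarder is ahead, so the bus is moving toward it while the skateboarder is moving away from the bus.
General Doppler shift: f' = f · (v − v_o)/(v − v_s).
f' = 378 × (331 − 6.944)/(331 − 20) = 378 × 324.06/311 ≈ 394 Hz.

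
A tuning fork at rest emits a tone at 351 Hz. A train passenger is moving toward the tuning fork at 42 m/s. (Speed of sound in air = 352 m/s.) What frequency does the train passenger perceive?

Moving observer, stationary source: f' = f · (v + v_o)/v.
f' = 351 × (352 + 42)/352 = 351 × 394/352 ≈ 393 Hz.

393 Hz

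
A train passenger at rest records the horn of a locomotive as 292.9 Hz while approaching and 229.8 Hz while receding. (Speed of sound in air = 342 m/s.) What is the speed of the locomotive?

f₁/f₂ = (v + v_s)/(v − v_s), so v_s = v · (f₁ − f₂)/(f₁ + f₂).
v_s = 342 × (292.9 − 229.8)/(292.9 + 229.8) = 342 × 63.1/522.7 ≈ 41 m/s.

41 m/s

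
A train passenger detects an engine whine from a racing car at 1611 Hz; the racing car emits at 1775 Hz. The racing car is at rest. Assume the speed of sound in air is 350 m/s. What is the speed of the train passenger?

f' < f, so the train passenger is receding.
f' = f · (v − v_o)/v ⇒ v_o = v · |f'/f − 1|.
v_o = 350 × |1611/1775 − 1| = 350 × 0.09239 ≈ 32 m/s.

32 m/s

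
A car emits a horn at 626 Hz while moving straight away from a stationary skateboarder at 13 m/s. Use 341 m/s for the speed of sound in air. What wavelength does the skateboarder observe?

With the source moving away from a stationary observer, f' = f · v/(v + v_s).
f' = 626 × 341/(341 + 13) ≈ 603 Hz.
λ' = v/f' = 341/603.011 ≈ 56.5 cm.

56.5 cm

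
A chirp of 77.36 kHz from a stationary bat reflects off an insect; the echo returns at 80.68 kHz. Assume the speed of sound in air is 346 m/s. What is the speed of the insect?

7.3 m/s

Double Doppler shift off a moving reflector: f₂ = f₀ · (v + u)/(v − u) (u > 0 toward emitter).
Rearranging, u = v · (f₂ − f₀)/(f₂ + f₀) = 346 × 3.32/158.04 ≈ 7.3 m/s.
So the insect is moving at 7.3 m/s toward the emitter.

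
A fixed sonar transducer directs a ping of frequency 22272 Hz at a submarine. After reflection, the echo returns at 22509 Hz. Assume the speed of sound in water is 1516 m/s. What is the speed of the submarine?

8.0 m/s

Double Doppler shift off a moving reflector: f₂ = f₀ · (v + u)/(v − u) (u > 0 toward emitter).
Rearranging, u = v · (f₂ − f₀)/(f₂ + f₀) = 1516 × 237/44781 ≈ 8.0 m/s.
So the submarine is moving at 8.0 m/s toward the emitter.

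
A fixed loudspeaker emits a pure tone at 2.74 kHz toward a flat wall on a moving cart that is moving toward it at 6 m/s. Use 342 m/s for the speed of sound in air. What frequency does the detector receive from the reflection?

2.84 kHz

The flat wall on a moving cart first receives the wave as a moving observer: f₁ = f₀ · (v + u)/v = 2.74 × (342 + 6)/342 ≈ 2.79 kHz.
On reflection it acts as a source moving toward the stationary detector: f₂ = f₁ · v/(v − u) = 2.79 × 342/336 ≈ 2.84 kHz.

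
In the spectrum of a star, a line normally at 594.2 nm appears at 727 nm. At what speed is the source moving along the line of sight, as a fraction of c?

λ'/λ₀ = 1.2235 > 1 (redshift), so the source is receding.
λ'/λ₀ = √((1 + β)/(1 − β)) for a receding source ⇒ β = (r² − 1)/(r² + 1) with r = λ'/λ₀.
β = (1.4969 − 1)/(1.4969 + 1) ≈ 0.199.

0.199c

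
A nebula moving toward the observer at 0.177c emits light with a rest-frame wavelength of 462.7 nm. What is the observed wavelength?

386.9 nm

Relativistic Doppler for wavelength: λ' = λ₀ · √((1 − β)/(1 + β)).
λ' = 462.7 × √(0.8230/1.1770) = 462.7 × 0.83620 ≈ 386.9 nm.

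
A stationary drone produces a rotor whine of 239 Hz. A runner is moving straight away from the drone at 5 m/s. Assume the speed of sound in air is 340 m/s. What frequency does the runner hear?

Moving observer, stationary source: f' = f · (v − v_o)/v.
f' = 239 × (340 − 5)/340 = 239 × 335/340 ≈ 235 Hz.

235 Hz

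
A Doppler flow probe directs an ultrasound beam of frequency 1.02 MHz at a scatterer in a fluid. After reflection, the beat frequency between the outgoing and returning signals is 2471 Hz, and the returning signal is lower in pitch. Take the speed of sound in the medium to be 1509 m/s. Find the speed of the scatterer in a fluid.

1.83 m/s

Double Doppler shift off a moving reflector: f₂ = f₀ · (v + u)/(v − u) (u > 0 toward emitter).
Returning signal is lower, so f₂ = f₀ − Δf = 1020000 − 2471 = 1017529 Hz.
Rearranging, u = v · (f₂ − f₀)/(f₂ + f₀) = 1509 × -2471/2037529 ≈ -1.83 m/s.
So the scatterer in a fluid is moving at 1.83 m/s away from the emitter.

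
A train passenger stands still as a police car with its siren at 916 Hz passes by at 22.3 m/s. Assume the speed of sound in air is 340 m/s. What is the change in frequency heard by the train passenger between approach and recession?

Approaching: f₁ = f · v/(v − v_s) = 916 × 340/317.7 ≈ 980 Hz.
Receding: f₂ = f · v/(v + v_s) = 916 × 340/362.3 ≈ 860 Hz.
Drop: f₁ − f₂ = 2f·v·v_s/(v² − v_s²) = 2 × 916 × 340 × 22.3/(340² − 22.3²) ≈ 121 Hz.

121 Hz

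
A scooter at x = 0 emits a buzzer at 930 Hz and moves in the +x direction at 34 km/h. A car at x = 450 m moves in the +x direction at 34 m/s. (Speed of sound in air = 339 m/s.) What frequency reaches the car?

34 km/h = 9.444 m/s.
The observer lies on the +x side, so the source is heading toward the observer and the observer is heading away from the source.
With source approaching and observer receding, f' = f · (v − v_o)/(v − v_s).
f' = 930 × (339 − 34)/(339 − 9.444) = 930 × 305/329.56 ≈ 861 Hz.

861 Hz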